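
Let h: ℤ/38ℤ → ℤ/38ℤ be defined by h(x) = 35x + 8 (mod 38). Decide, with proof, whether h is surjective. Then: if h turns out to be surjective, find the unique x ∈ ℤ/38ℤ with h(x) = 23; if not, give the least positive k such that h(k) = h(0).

33

Since gcd(35, 38) = 1, 35 is invertible modulo 38. Euclid's algorithm: 38 = 1·35 + 3, 35 = 11·3 + 2, 3 = 1·2 + 1; back-substituting gives 1 = 25·35 − 23·38, so 35⁻¹ ≡ 25 (mod 38).
Then y ↦ 25(y − 8) is a two-sided inverse to h, so every y ∈ ℤ/38ℤ has a preimage.
Hence h is surjective.
Since h is surjective, we compute h⁻¹(23): solve 35x + 8 ≡ 23 (mod 38), i.e. 35x ≡ 15 (mod 38).
Multiplying by 35⁻¹ = 25 gives x ≡ 25·15 = 375 = 9·38 + 33 ≡ 33 (mod 38).
Check: h(33) = 35·33 + 8 = 1163 = 30·38 + 23 ≡ 23 (mod 38).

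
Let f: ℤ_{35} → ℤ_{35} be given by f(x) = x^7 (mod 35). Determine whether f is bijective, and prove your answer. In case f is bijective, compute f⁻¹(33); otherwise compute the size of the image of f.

12

Computing x^7 mod 35 for each x (by repeated squaring, reducing mod 35 at every step), the values f(0), f(1), …, f(34) are: 0, 1, 23, 17, 4, 5, 6, 28, 22, 9, 10, 11, 33, 27, 14, 15, 16, 3, 32, 19, 20, 21, 8, 2, 24, 25, 26, 13, 7, 29, 30, 31, 18, 12, 34.
Every element of ℤ_{35} appears exactly once in this list, so f is a bijection, and in particular bijective.
Since f is bijective, we read off the preimage of 33 from the same table: f(12) = 33, so f⁻¹(33) = 12.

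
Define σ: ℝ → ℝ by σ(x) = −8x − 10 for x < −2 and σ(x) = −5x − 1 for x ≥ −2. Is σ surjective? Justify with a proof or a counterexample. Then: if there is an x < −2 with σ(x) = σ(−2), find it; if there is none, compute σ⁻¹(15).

Both pieces are strictly decreasing (slopes −8 and −5), so each is injective on its own interval.
The left piece maps (−∞, −2) onto (6, ∞); the right piece maps [−2, ∞) onto (−∞, 9].
The union (6, ∞) ∪ (−∞, 9] covers ℝ, so σ is surjective.
For the follow-up: the images overlap, so an x < −2 with σ(x) = σ(−2) exists. σ(−2) = 9; solving −8x − 10 = 9 for x < −2 gives x = (9 + 10)/(−8) = −19/8.

-19/8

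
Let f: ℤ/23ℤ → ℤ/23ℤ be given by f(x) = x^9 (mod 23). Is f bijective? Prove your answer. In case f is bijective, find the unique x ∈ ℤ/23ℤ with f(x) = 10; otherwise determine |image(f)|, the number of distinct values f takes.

19

Since 23 is prime, the nonzero elements of ℤ/23ℤ form a cyclic group of order 22.
As gcd(9, 22) = 1, raising to the 9th power is a bijection on this group: if x_1^9 ≡ x_2^9 then (x_1x_2^{−1})^9 = 1, and the only element of order dividing gcd(9, 22) = 1 is 1, so x_1 = x_2.
With f(0) = 0 this makes f injective on all of ℤ/23ℤ, hence bijective (finite equal-size domain and codomain). In particular f is bijective.
Since f is bijective, we find the preimage of 10. The inverse of x ↦ x^9 on (ℤ/23ℤ)^× is x ↦ x^5, because 9·5 = 45 = 2·22 + 1 ≡ 1 (mod 22) and x^{22} = 1 for x ≠ 0 (Fermat). So f⁻¹(10) = 10^5 mod 23.
Repeated squaring mod 23: 10^1 ≡ 10, 10^2 ≡ 10² = 100 ≡ 8, 10^4 ≡ 8² = 64 ≡ 18. Since 5 = 4 + 1, 10^5 ≡ 18·10: 18·10 = 180 ≡ 19. So 10^5 ≡ 19 (mod 23).
Hence f⁻¹(10) = 19.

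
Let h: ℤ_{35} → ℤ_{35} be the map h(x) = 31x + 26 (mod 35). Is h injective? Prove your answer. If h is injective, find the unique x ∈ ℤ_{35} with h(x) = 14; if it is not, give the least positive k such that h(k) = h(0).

3

Suppose h(a) = h(b) in ℤ_{35}. Then 31a + 26 ≡ 31b + 26 (mod 35), so 31(a − b) ≡ 0 (mod 35).
Since gcd(31, 35) = 1, 31 is invertible modulo 35, so a − b ≡ 0 (mod 35), i.e. a = b.
So h is injective.
We now compute 31⁻¹ mod 35 explicitly. Euclid's algorithm: 35 = 1·31 + 4, 31 = 7·4 + 3, 4 = 1·3 + 1; back-substituting gives 1 = 26·31 − 23·35, so 31⁻¹ ≡ 26 (mod 35).
Since h is injective, we compute h⁻¹(14): solve 31x + 26 ≡ 14 (mod 35), i.e. 31x ≡ 23 (mod 35).
Multiplying by 31⁻¹ = 26 gives x ≡ 26·23 = 598 = 17·35 + 3 ≡ 3 (mod 35).
Check: h(3) = 31·3 + 26 = 119 = 3·35 + 14 ≡ 14 (mod 35).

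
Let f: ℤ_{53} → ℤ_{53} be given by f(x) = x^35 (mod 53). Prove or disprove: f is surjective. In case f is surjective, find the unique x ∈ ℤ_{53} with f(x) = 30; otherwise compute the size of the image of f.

23

Since 53 is prime, the nonzero elements of ℤ_{53} form a cyclic group of order 52.
As gcd(35, 52) = 1, raising to the 35th power is a bijection on this group: if x_1^35 ≡ x_2^35 then (x_1x_2^{−1})^35 = 1, and the only element of order dividing gcd(35, 52) = 1 is 1, so x_1 = x_2.
With f(0) = 0 this makes f injective on all of ℤ_{53}, hence bijective (finite equal-size domain and codomain). In particular f is surjective.
Since f is surjective, we find the preimage of 30. The inverse of x ↦ x^35 on (ℤ_{53})^× is x ↦ x^3, because 35·3 = 105 = 2·52 + 1 ≡ 1 (mod 52) and x^{52} = 1 for x ≠ 0 (Fermat). So f⁻¹(30) = 30^3 mod 53.
Repeated squaring mod 53: 30^1 ≡ 30, 30^2 ≡ 30² = 900 ≡ 52. Since 3 = 2 + 1, 30^3 ≡ 52·30: 52·30 = 1560 ≡ 23. So 30^3 ≡ 23 (mod 53).
Hence f⁻¹(30) = 23.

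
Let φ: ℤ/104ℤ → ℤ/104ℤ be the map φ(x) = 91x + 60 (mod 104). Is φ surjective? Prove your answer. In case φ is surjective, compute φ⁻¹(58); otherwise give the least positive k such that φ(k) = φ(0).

Since gcd(91, 104) = 13, we have 91x ≡ 0 (mod 13) for all x, so φ(x) ≡ 8 (mod 13).
But 0 ≢ 8 (mod 13), so 0 ∈ ℤ/104ℤ has no preimage. Therefore φ is not surjective.
Since φ is not surjective, we find the least positive k with φ(k) = φ(0): this means 91k ≡ 0 (mod 104), i.e. 104 ∣ 91k. Since gcd(91, 104) = 13, dividing through by 13 this holds exactly when 8 ∣ 7k, and as gcd(7, 8) = 1, exactly when 8 ∣ k.
The smallest positive such k is 8.

8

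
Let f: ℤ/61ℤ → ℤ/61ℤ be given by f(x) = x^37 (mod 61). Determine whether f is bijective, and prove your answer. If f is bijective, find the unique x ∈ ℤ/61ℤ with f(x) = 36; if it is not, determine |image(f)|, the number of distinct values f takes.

4

Since 61 is prime, the nonzero elements of ℤ/61ℤ form a cyclic group of order 60.
As gcd(37, 60) = 1, raising to the 37th power is a bijection on this group: if s^37 ≡ t^37 then (st^{−1})^37 = 1, and the only element of order dividing gcd(37, 60) = 1 is 1, so s = t.
With f(0) = 0 this makes f injective on all of ℤ/61ℤ, hence bijective (finite equal-size domain and codomain). In particular f is bijective.
Since f is bijective, we find the preimage of 36. The inverse of x ↦ x^37 on (ℤ/61ℤ)^× is x ↦ x^13, because 37·13 = 481 = 8·60 + 1 ≡ 1 (mod 60) and x^{60} = 1 for x ≠ 0 (Fermat). So f⁻¹(36) = 36^13 mod 61.
Repeated squaring mod 61: 36^1 ≡ 36, 36^2 ≡ 36² = 1296 ≡ 15, 36^4 ≡ 15² = 225 ≡ 42, 36^8 ≡ 42² = 1764 ≡ 56. Since 13 = 8 + 4 + 1, 36^13 ≡ 56·42·36: 56·42 = 2352 ≡ 34, then 34·36 = 1224 ≡ 4. So 36^13 ≡ 4 (mod 61).
Hence f⁻¹(36) = 4.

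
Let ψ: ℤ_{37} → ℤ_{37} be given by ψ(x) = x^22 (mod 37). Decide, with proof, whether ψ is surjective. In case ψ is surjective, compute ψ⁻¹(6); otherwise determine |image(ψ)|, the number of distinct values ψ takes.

ψ(18): Repeated squaring mod 37: 18^1 ≡ 18, 18^2 ≡ 18² = 324 ≡ 28, 18^4 ≡ 28² = 784 ≡ 7, 18^8 ≡ 7² = 49 ≡ 12, 18^16 ≡ 12² = 144 ≡ 33. Since 22 = 16 + 4 + 2, 18^22 ≡ 33·7·28: 33·7 = 231 ≡ 9, then 9·28 = 252 ≡ 30. So 18^22 ≡ 30 (mod 37).
ψ(19): Repeated squaring mod 37: 19^1 ≡ 19, 19^2 ≡ 19² = 361 ≡ 28, 19^4 ≡ 28² = 784 ≡ 7, 19^8 ≡ 7² = 49 ≡ 12, 19^16 ≡ 12² = 144 ≡ 33. Since 22 = 16 + 4 + 2, 19^22 ≡ 33·7·28: 33·7 = 231 ≡ 9, then 9·28 = 252 ≡ 30. So 19^22 ≡ 30 (mod 37).
So ψ(18) = ψ(19) = 30 while 18 ≠ 19, so ψ is not injective.
A non-injective map from the 37-element set ℤ_{37} to itself takes at most 36 distinct values, so it cannot be surjective. Thus ψ is not surjective.
Since ψ is not surjective, we determine |image(ψ)|. Computing x^22 mod 37 for each x (by repeated squaring, reducing mod 37 at every step), the values ψ(0), ψ(1), …, ψ(36) are: 0, 1, 21, 7, 34, 4, 36, 33, 11, 12, 10, 26, 16, 3, 27, 28, 9, 25, 30, 30, 25, 9, 28, 27, 3, 16, 26, 10, 12, 11, 33, 36, 4, 34, 7, 21, 1.
The distinct values are {0, 1, 3, 4, 7, 9, 10, 11, 12, 16, 21, 25, 26, 27, 28, 30, 33, 34, 36}; there are 19 of them.

19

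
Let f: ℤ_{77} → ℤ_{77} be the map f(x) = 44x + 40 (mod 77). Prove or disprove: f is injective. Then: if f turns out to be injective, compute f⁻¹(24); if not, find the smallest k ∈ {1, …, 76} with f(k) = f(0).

We have gcd(44, 77) = 11 > 1. Taking s = 0 and t = 7: f(0) = 40 and f(7) = 44·7 + 40 = 348 ≡ 40 (mod 77).
So f(0) = f(7) while 0 ≠ 7, therefore f is not injective.
Since f is not injective, we find the least positive k with f(k) = f(0): this means 44k ≡ 0 (mod 77), i.e. 77 ∣ 44k. Since gcd(44, 77) = 11, dividing through by 11 this holds exactly when 7 ∣ 4k, and as gcd(4, 7) = 1, exactly when 7 ∣ k.
The smallest positive such k is 7.

7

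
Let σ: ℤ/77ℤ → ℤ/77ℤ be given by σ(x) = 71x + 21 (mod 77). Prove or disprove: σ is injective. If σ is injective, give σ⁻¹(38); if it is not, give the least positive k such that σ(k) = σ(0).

10

Suppose σ(u) = σ(v) in ℤ/77ℤ. Then 71u + 21 ≡ 71v + 21 (mod 77), thus 71(u − v) ≡ 0 (mod 77).
Since gcd(71, 77) = 1, 71 is invertible modulo 77, therefore u − v ≡ 0 (mod 77), i.e. u = v.
Hence σ is injective.
We now compute 71⁻¹ mod 77 explicitly. Euclid's algorithm: 77 = 1·71 + 6, 71 = 11·6 + 5, 6 = 1·5 + 1; back-substituting gives 1 = 64·71 − 59·77, so 71⁻¹ ≡ 64 (mod 77).
Since σ is injective, we compute σ⁻¹(38): solve 71x + 21 ≡ 38 (mod 77), i.e. 71x ≡ 17 (mod 77).
Multiplying by 71⁻¹ = 64 gives x ≡ 64·17 = 1088 = 14·77 + 10 ≡ 10 (mod 77).
Check: σ(10) = 71·10 + 21 = 731 = 9·77 + 38 ≡ 38 (mod 77).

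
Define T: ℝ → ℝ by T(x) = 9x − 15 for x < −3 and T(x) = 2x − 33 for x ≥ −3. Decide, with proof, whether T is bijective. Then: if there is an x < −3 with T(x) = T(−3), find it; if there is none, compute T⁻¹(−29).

Both pieces are strictly increasing (slopes 9 and 2), so each is injective on its own interval.
The left piece maps (−∞, −3) onto (−∞, −42); the right piece maps [−3, ∞) onto [−39, ∞).
The images leave a gap (−42 has no preimage), so T is not surjective, hence not bijective.
Because the two images are disjoint, no x < −3 has T(x) = T(−3), so we compute T⁻¹(−29): −29 lies in [−39, ∞), so solve 2x − 33 = −29: x = (−29 + 33)/2 = 2.

2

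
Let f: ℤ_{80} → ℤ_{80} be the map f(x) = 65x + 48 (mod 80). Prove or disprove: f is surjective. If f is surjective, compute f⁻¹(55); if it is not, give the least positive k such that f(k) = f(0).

Since gcd(65, 80) = 5, we have 65x ≡ 0 (mod 5) for all x, so f(x) ≡ 3 (mod 5).
But 0 ≢ 3 (mod 5), so 0 ∈ ℤ_{80} has no preimage. Therefore f is not surjective.
Since f is not surjective, we find the least positive k with f(k) = f(0): this means 65k ≡ 0 (mod 80), i.e. 80 ∣ 65k. Since gcd(65, 80) = 5, dividing through by 5 this holds exactly when 16 ∣ 13k, and as gcd(13, 16) = 1, exactly when 16 ∣ k.
The smallest positive such k is 16.

16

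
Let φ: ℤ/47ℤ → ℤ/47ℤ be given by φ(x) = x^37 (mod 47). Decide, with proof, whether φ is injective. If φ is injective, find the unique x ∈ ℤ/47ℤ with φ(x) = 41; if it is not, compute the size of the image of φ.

26

Since 47 is prime, the nonzero elements of ℤ/47ℤ form a cyclic group of order 46.
As gcd(37, 46) = 1, raising to the 37th power is a bijection on this group: if x_1^37 ≡ x_2^37 then (x_1x_2^{−1})^37 = 1, and the only element of order dividing gcd(37, 46) = 1 is 1, so x_1 = x_2.
With φ(0) = 0 this makes φ injective on all of ℤ/47ℤ, hence bijective (finite equal-size domain and codomain). In particular φ is injective.
Since φ is injective, we find the preimage of 41. The inverse of x ↦ x^37 on (ℤ/47ℤ)^× is x ↦ x^5, because 37·5 = 185 = 4·46 + 1 ≡ 1 (mod 46) and x^{46} = 1 for x ≠ 0 (Fermat). So φ⁻¹(41) = 41^5 mod 47.
Repeated squaring mod 47: 41^1 ≡ 41, 41^2 ≡ 41² = 1681 ≡ 36, 41^4 ≡ 36² = 1296 ≡ 27. Since 5 = 4 + 1, 41^5 ≡ 27·41: 27·41 = 1107 ≡ 26. So 41^5 ≡ 26 (mod 47).
Hence φ⁻¹(41) = 26.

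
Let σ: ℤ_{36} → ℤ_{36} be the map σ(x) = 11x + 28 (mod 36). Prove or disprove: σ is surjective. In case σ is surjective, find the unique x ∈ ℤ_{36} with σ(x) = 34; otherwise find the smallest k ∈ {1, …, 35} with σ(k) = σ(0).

30

By definition, σ is surjective if every y in the codomain equals σ(x) for some x in the domain.
Since gcd(11, 36) = 1, 11 is invertible modulo 36. Euclid's algorithm: 36 = 3·11 + 3, 11 = 3·3 + 2, 3 = 1·2 + 1; back-substituting gives 1 = 23·11 − 7·36, so 11⁻¹ ≡ 23 (mod 36).
Then y ↦ 23(y − 28) is a two-sided inverse to σ, so every y ∈ ℤ_{36} has a preimage.
Hence σ is surjective.
Since σ is surjective, we find σ⁻¹(34): we need 11x ≡ 34 − 28 ≡ 6 (mod 36). Using 11⁻¹ = 23: x ≡ 23·6 = 138 = 3·36 + 30, so x = 30.
Check: σ(30) = 11·30 + 28 = 358 = 9·36 + 34 ≡ 34 (mod 36).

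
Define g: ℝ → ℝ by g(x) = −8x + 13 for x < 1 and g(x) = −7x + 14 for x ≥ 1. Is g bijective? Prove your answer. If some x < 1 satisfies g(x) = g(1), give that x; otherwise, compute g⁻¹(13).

Both pieces are strictly decreasing (slopes −8 and −7), so each is injective on its own interval.
The left piece maps (−∞, 1) onto (5, ∞); the right piece maps [1, ∞) onto (−∞, 7].
These images overlap. In particular g(1) = 7 (right piece), and solving −8x + 13 = 7 on the left piece gives x = 3/4 < 1.
So g(3/4) = g(1) with 3/4 ≠ 1, and g is not injective, hence not bijective. This x = 3/4 is the requested value below 1.

3/4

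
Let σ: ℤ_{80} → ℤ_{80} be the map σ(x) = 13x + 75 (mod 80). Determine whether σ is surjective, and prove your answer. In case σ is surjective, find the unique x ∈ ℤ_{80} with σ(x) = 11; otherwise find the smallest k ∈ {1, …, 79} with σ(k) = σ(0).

32

Since gcd(13, 80) = 1, 13 is invertible modulo 80. Euclid's algorithm: 80 = 6·13 + 2, 13 = 6·2 + 1; back-substituting gives 1 = 37·13 − 6·80, so 13⁻¹ ≡ 37 (mod 80).
For any y ∈ ℤ_{80}, x = 37(y − 75) mod 80 satisfies σ(x) = 13·37(y − 75) + 75 ≡ y (since 13·37 ≡ 1 mod 80). So every y has a preimage.
Hence σ is surjective.
Since σ is surjective, we find σ⁻¹(11): we need 13x ≡ 11 − 75 ≡ 16 (mod 80). Using 13⁻¹ = 37: x ≡ 37·16 = 592 = 7·80 + 32, so x = 32.
Check: σ(32) = 13·32 + 75 = 491 = 6·80 + 11 ≡ 11 (mod 80).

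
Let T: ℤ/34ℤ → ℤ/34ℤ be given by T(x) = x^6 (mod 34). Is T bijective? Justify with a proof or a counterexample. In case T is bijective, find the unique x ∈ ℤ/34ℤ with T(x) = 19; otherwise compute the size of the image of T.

18

T(16): Repeated squaring mod 34: 16^1 ≡ 16, 16^2 ≡ 16² = 256 ≡ 18, 16^4 ≡ 18² = 324 ≡ 18. Since 6 = 4 + 2, 16^6 ≡ 18·18: 18·18 = 324 ≡ 18. So 16^6 ≡ 18 (mod 34).
T(18): Repeated squaring mod 34: 18^1 ≡ 18, 18^2 ≡ 18² = 324 ≡ 18, 18^4 ≡ 18² = 324 ≡ 18. Since 6 = 4 + 2, 18^6 ≡ 18·18: 18·18 = 324 ≡ 18. So 18^6 ≡ 18 (mod 34).
So T(16) = T(18) = 18 while 16 ≠ 18, thus T is not injective, hence not bijective.
Since T is not bijective, we determine |image(T)|. Computing x^6 mod 34 for each x (by repeated squaring, reducing mod 34 at every step), the values T(0), T(1), …, T(33) are: 0, 1, 30, 15, 16, 19, 8, 9, 4, 21, 26, 25, 2, 33, 32, 13, 18, 17, 18, 13, 32, 33, 2, 25, 26, 21, 4, 9, 8, 19, 16, 15, 30, 1.
The distinct values are {0, 1, 2, 4, 8, 9, 13, 15, 16, 17, 18, 19, 21, 25, 26, 30, 32, 33}; there are 18 of them.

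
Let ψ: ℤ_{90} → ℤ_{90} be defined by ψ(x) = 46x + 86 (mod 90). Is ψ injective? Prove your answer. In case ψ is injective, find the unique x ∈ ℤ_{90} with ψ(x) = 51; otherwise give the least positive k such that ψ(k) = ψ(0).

45

We have gcd(46, 90) = 2 > 1. Taking x_1 = 0 and x_2 = 45: ψ(0) = 86 and ψ(45) = 46·45 + 86 = 2156 ≡ 86 (mod 90).
So ψ(0) = ψ(45) while 0 ≠ 45, hence ψ is not injective.
Since ψ is not injective, we find the least positive k with ψ(k) = ψ(0): this means 46k ≡ 0 (mod 90), i.e. 90 ∣ 46k. Since gcd(46, 90) = 2, dividing through by 2 this holds exactly when 45 ∣ 23k, and as gcd(23, 45) = 1, exactly when 45 ∣ k.
The smallest positive such k is 45.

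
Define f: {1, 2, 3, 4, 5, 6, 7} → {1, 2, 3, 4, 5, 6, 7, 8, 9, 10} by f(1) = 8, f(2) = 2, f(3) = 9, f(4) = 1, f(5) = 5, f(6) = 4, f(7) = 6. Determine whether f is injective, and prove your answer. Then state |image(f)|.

The values f(1), …, f(7) are 8, 2, 9, 1, 5, 4, 6 — all distinct.
So f(u) = f(v) only when u = v, and f is injective.
The image of f is {1, 2, 4, 5, 6, 8, 9}, which has 7 elements.

7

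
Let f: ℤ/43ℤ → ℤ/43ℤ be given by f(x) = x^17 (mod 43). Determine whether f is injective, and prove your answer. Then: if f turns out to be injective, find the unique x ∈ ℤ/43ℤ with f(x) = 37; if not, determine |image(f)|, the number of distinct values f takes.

Since 43 is prime, the nonzero elements of ℤ/43ℤ form a cyclic group of order 42.
As gcd(17, 42) = 1, raising to the 17th power is a bijection on this group: if u^17 ≡ v^17 then (uv^{−1})^17 = 1, and the only element of order dividing gcd(17, 42) = 1 is 1, so u = v.
With f(0) = 0 this makes f injective on all of ℤ/43ℤ, hence bijective (finite equal-size domain and codomain). In particular f is injective.
Since f is injective, we find the preimage of 37. The inverse of x ↦ x^17 on (ℤ/43ℤ)^× is x ↦ x^5, because 17·5 = 85 = 2·42 + 1 ≡ 1 (mod 42) and x^{42} = 1 for x ≠ 0 (Fermat). So f⁻¹(37) = 37^5 mod 43.
Repeated squaring mod 43: 37^1 ≡ 37, 37^2 ≡ 37² = 1369 ≡ 36, 37^4 ≡ 36² = 1296 ≡ 6. Since 5 = 4 + 1, 37^5 ≡ 6·37: 6·37 = 222 ≡ 7. So 37^5 ≡ 7 (mod 43).
Hence f⁻¹(37) = 7.

7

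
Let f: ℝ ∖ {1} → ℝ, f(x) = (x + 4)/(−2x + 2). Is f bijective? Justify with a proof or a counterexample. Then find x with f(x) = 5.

6/11

If f(x) = −1/2, cross-multiplying gives −2(x + 4) = 1(−2x + 2), which simplifies to −8 = 2 — false.  So −1/2 has no preimage and f is not surjective.
So f is not bijective.
Solving f(x) = 5: cross-multiplying gives x + 4 = 5(−2x + 2), which rearranges to 11x = 6, so x = 6/11.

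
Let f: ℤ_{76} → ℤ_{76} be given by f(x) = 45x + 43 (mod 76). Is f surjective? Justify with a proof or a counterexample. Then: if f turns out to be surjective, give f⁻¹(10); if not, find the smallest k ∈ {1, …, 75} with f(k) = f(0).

Recall that surjectivity means every element of the codomain has a preimage under f.
Since gcd(45, 76) = 1, 45 is invertible modulo 76. Euclid's algorithm: 76 = 1·45 + 31, 45 = 1·31 + 14, 31 = 2·14 + 3, 14 = 4·3 + 2, 3 = 1·2 + 1; back-substituting gives 1 = 49·45 − 29·76, so 45⁻¹ ≡ 49 (mod 76).
Then y ↦ 49(y − 43) is a two-sided inverse to f, so every y ∈ ℤ_{76} has a preimage.
Therefore f is surjective.
Since f is surjective, we compute f⁻¹(10): solve 45x + 43 ≡ 10 (mod 76), i.e. 45x ≡ 43 (mod 76).
Multiplying by 45⁻¹ = 49 gives x ≡ 49·43 = 2107 = 27·76 + 55 ≡ 55 (mod 76).
Check: f(55) = 45·55 + 43 = 2518 = 33·76 + 10 ≡ 10 (mod 76).

55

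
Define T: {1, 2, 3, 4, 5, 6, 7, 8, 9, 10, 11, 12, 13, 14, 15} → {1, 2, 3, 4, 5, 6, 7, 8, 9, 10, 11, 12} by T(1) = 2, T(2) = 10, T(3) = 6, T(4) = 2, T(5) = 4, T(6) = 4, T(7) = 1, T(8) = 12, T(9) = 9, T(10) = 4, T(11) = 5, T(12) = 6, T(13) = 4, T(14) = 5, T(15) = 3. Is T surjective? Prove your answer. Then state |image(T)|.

No element maps to 7, so T is not surjective.
The image of T is {1, 2, 3, 4, 5, 6, 9, 10, 12}, which has 9 elements.

9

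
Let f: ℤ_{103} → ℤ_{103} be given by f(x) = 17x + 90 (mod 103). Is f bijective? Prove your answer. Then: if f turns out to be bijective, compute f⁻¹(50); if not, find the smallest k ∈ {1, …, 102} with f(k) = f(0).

34

By definition, f is injective if f(u) = f(v) implies u = v.
Suppose f(u) = f(v) in ℤ_{103}. Then 17u + 90 ≡ 17v + 90 (mod 103), so 17(u − v) ≡ 0 (mod 103).
Since gcd(17, 103) = 1, 17 is invertible modulo 103, hence u − v ≡ 0 (mod 103), i.e. u = v.
We now compute 17⁻¹ mod 103 explicitly. Euclid's algorithm: 103 = 6·17 + 1; back-substituting gives 1 = 97·17 − 16·103, so 17⁻¹ ≡ 97 (mod 103).
For any y ∈ ℤ_{103}, x = 97(y − 90) mod 103 satisfies f(x) = 17·97(y − 90) + 90 ≡ y (since 17·97 ≡ 1 mod 103). So every y has a preimage.
Hence f is bijective.
Since f is bijective, we find f⁻¹(50): we need 17x ≡ 50 − 90 ≡ 63 (mod 103). Using 17⁻¹ = 97: x ≡ 97·63 = 6111 = 59·103 + 34, so x = 34.
Check: f(34) = 17·34 + 90 = 668 = 6·103 + 50 ≡ 50 (mod 103).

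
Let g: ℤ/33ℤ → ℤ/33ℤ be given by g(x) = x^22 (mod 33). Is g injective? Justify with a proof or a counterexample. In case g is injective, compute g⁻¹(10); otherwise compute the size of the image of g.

12

g(4): Repeated squaring mod 33: 4^1 ≡ 4, 4^2 ≡ 4² = 16, 4^4 ≡ 16² = 256 ≡ 25, 4^8 ≡ 25² = 625 ≡ 31, 4^16 ≡ 31² = 961 ≡ 4. Since 22 = 16 + 4 + 2, 4^22 ≡ 4·25·16: 4·25 = 100 ≡ 1, then 1·16 = 16. So 4^22 ≡ 16 (mod 33).
g(7): Repeated squaring mod 33: 7^1 ≡ 7, 7^2 ≡ 7² = 49 ≡ 16, 7^4 ≡ 16² = 256 ≡ 25, 7^8 ≡ 25² = 625 ≡ 31, 7^16 ≡ 31² = 961 ≡ 4. Since 22 = 16 + 4 + 2, 7^22 ≡ 4·25·16: 4·25 = 100 ≡ 1, then 1·16 = 16. So 7^22 ≡ 16 (mod 33).
So g(4) = g(7) = 16 while 4 ≠ 7, therefore g is not injective.
Since g is not injective, we determine |image(g)|. Computing x^22 mod 33 for each x (by repeated squaring, reducing mod 33 at every step), the values g(0), g(1), …, g(32) are: 0, 1, 4, 9, 16, 25, 3, 16, 31, 15, 1, 22, 12, 4, 31, 27, 25, 25, 27, 31, 4, 12, 22, 1, 15, 31, 16, 3, 25, 16, 9, 4, 1.
The distinct values are {0, 1, 3, 4, 9, 12, 15, 16, 22, 25, 27, 31}; there are 12 of them.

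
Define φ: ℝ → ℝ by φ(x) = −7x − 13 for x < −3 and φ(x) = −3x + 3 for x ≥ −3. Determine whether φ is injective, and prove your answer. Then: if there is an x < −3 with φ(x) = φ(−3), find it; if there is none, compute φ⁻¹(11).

-25/7

Both pieces are strictly decreasing (slopes −7 and −3), so each is injective on its own interval.
The left piece maps (−∞, −3) onto (8, ∞); the right piece maps [−3, ∞) onto (−∞, 12].
These images overlap. In particular φ(−3) = 12 (right piece), and solving −7x − 13 = 12 on the left piece gives x = −25/7 < −3.
So φ(−25/7) = φ(−3) with −25/7 ≠ −3, and φ is not injective. This x = −25/7 is the requested value below −3.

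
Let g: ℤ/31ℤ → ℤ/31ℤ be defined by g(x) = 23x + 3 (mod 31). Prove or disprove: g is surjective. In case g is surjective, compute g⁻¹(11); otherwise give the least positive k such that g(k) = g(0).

30

Since gcd(23, 31) = 1, 23 is invertible modulo 31. Euclid's algorithm: 31 = 1·23 + 8, 23 = 2·8 + 7, 8 = 1·7 + 1; back-substituting gives 1 = 27·23 − 20·31, so 23⁻¹ ≡ 27 (mod 31).
For any y ∈ ℤ/31ℤ, x = 27(y − 3) mod 31 satisfies g(x) = 23·27(y − 3) + 3 ≡ y (since 23·27 ≡ 1 mod 31). So every y has a preimage.
Hence g is surjective.
Since g is surjective, we compute g⁻¹(11): solve 23x + 3 ≡ 11 (mod 31), i.e. 23x ≡ 8 (mod 31).
Multiplying by 23⁻¹ = 27 gives x ≡ 27·8 = 216 = 6·31 + 30 ≡ 30 (mod 31).
Check: g(30) = 23·30 + 3 = 693 = 22·31 + 11 ≡ 11 (mod 31).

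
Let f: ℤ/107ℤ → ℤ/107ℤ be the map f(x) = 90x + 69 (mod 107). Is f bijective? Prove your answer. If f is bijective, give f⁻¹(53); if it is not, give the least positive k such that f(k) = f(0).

45

Suppose f(s) = f(t) in ℤ/107ℤ. Then 90s + 69 ≡ 90t + 69 (mod 107), hence 90(s − t) ≡ 0 (mod 107).
Since gcd(90, 107) = 1, 90 is invertible modulo 107, thus s − t ≡ 0 (mod 107), i.e. s = t.
We now compute 90⁻¹ mod 107 explicitly. Euclid's algorithm: 107 = 1·90 + 17, 90 = 5·17 + 5, 17 = 3·5 + 2, 5 = 2·2 + 1; back-substituting gives 1 = 44·90 − 37·107, so 90⁻¹ ≡ 44 (mod 107).
Then y ↦ 44(y − 69) is a two-sided inverse to f, so every y ∈ ℤ/107ℤ has a preimage.
Hence f is bijective.
Since f is bijective, we compute f⁻¹(53): solve 90x + 69 ≡ 53 (mod 107), i.e. 90x ≡ 91 (mod 107).
Multiplying by 90⁻¹ = 44 gives x ≡ 44·91 = 4004 = 37·107 + 45 ≡ 45 (mod 107).
Check: f(45) = 90·45 + 69 = 4119 = 38·107 + 53 ≡ 53 (mod 107).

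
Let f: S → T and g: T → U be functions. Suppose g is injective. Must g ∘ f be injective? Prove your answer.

not injective

No. Take S = {1, 2}, T = U = {1, 2, 3, 4}, f(1) = f(2) = 1, and g = identity (injective).
Then (g ∘ f)(1) = (g ∘ f)(2) = 1 with 1 ≠ 2, so g ∘ f is not injective.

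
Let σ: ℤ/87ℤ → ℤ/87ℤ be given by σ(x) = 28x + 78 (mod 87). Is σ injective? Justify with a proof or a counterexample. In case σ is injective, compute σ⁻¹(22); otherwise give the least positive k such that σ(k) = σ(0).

85

If σ(u) = σ(v), then 28u ≡ 28v (mod 87). Because gcd(28, 87) = 1, we may cancel 28 to get u ≡ v (mod 87).
Thus σ is injective.
We now compute 28⁻¹ mod 87 explicitly. Euclid's algorithm: 87 = 3·28 + 3, 28 = 9·3 + 1; back-substituting gives 1 = 28·28 − 9·87, so 28⁻¹ ≡ 28 (mod 87).
Since σ is injective, we compute σ⁻¹(22): solve 28x + 78 ≡ 22 (mod 87), i.e. 28x ≡ 31 (mod 87).
Multiplying by 28⁻¹ = 28 gives x ≡ 28·31 = 868 = 9·87 + 85 ≡ 85 (mod 87).
Check: σ(85) = 28·85 + 78 = 2458 = 28·87 + 22 ≡ 22 (mod 87).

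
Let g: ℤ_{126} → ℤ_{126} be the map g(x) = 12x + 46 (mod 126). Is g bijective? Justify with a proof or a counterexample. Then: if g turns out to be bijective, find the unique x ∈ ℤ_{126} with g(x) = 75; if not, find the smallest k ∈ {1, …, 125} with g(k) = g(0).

21

We have gcd(12, 126) = 6 > 1. Taking s = 0 and t = 21: g(0) = 46 and g(21) = 12·21 + 46 = 298 ≡ 46 (mod 126).
So g(0) = g(21) while 0 ≠ 21, therefore g is not injective, hence not bijective.
Since g is not bijective, we find the least positive k with g(k) = g(0): this means 12k ≡ 0 (mod 126), i.e. 126 ∣ 12k. Since gcd(12, 126) = 6, dividing through by 6 this holds exactly when 21 ∣ 2k, and as gcd(2, 21) = 1, exactly when 21 ∣ k.
The smallest positive such k is 21.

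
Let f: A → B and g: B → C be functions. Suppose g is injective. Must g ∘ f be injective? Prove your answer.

No. Take A = {0, 1}, B = C = {0, 1, 2, 3, 4, 5}, f(0) = f(1) = 0, and g = identity (injective).
Then (g ∘ f)(0) = (g ∘ f)(1) = 0 with 0 ≠ 1, so g ∘ f is not injective.

not injective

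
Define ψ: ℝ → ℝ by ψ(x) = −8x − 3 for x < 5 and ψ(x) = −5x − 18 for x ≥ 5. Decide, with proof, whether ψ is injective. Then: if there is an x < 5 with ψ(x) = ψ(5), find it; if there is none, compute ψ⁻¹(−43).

5

Both pieces are strictly decreasing (slopes −8 and −5), so each is injective on its own interval.
The left piece maps (−∞, 5) onto (−43, ∞); the right piece maps [5, ∞) onto (−∞, −43].
These images are disjoint, so no value is attained by both pieces. Hence ψ is injective.
Because the two images are disjoint, no x < 5 has ψ(x) = ψ(5), so we compute ψ⁻¹(−43): −43 lies in (−∞, −43], so solve −5x − 18 = −43: x = (−43 + 18)/(−5) = 5.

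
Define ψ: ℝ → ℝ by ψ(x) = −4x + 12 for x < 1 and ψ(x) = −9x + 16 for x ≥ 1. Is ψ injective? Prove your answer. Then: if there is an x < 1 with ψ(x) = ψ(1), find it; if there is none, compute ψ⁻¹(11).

1/4

Both pieces are strictly decreasing (slopes −4 and −9), so each is injective on its own interval.
The left piece maps (−∞, 1) onto (8, ∞); the right piece maps [1, ∞) onto (−∞, 7].
These images are disjoint, so no value is attained by both pieces. So ψ is injective.
Because the two images are disjoint, no x < 1 has ψ(x) = ψ(1), so we compute ψ⁻¹(11): 11 lies in (8, ∞), so solve −4x + 12 = 11: x = (11 − 12)/(−4) = 1/4.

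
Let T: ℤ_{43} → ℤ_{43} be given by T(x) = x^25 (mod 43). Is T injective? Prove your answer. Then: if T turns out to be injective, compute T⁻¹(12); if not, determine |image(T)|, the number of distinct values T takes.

19

Since 43 is prime, the nonzero elements of ℤ_{43} form a cyclic group of order 42.
As gcd(25, 42) = 1, raising to the 25th power is a bijection on this group: if x_1^25 ≡ x_2^25 then (x_1x_2^{−1})^25 = 1, and the only element of order dividing gcd(25, 42) = 1 is 1, so x_1 = x_2.
With T(0) = 0 this makes T injective on all of ℤ_{43}, hence bijective (finite equal-size domain and codomain). In particular T is injective.
Since T is injective, we find the preimage of 12. The inverse of x ↦ x^25 on (ℤ_{43})^× is x ↦ x^37, because 25·37 = 925 = 22·42 + 1 ≡ 1 (mod 42) and x^{42} = 1 for x ≠ 0 (Fermat). So T⁻¹(12) = 12^37 mod 43.
Repeated squaring mod 43: 12^1 ≡ 12, 12^2 ≡ 12² = 144 ≡ 15, 12^4 ≡ 15² = 225 ≡ 10, 12^8 ≡ 10² = 100 ≡ 14, 12^16 ≡ 14² = 196 ≡ 24, 12^32 ≡ 24² = 576 ≡ 17. Since 37 = 32 + 4 + 1, 12^37 ≡ 17·10·12: 17·10 = 170 ≡ 41, then 41·12 = 492 ≡ 19. So 12^37 ≡ 19 (mod 43).
Hence T⁻¹(12) = 19.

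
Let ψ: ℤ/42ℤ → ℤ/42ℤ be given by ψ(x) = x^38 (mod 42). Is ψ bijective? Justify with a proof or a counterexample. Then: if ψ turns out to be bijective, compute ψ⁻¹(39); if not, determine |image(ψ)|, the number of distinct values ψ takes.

ψ(4): Repeated squaring mod 42: 4^1 ≡ 4, 4^2 ≡ 4² = 16, 4^4 ≡ 16² = 256 ≡ 4, 4^8 ≡ 4² = 16, 4^16 ≡ 16² = 256 ≡ 4, 4^32 ≡ 4² = 16. Since 38 = 32 + 4 + 2, 4^38 ≡ 16·4·16: 16·4 = 64 ≡ 22, then 22·16 = 352 ≡ 16. So 4^38 ≡ 16 (mod 42).
ψ(10): Repeated squaring mod 42: 10^1 ≡ 10, 10^2 ≡ 10² = 100 ≡ 16, 10^4 ≡ 16² = 256 ≡ 4, 10^8 ≡ 4² = 16, 10^16 ≡ 16² = 256 ≡ 4, 10^32 ≡ 4² = 16. Since 38 = 32 + 4 + 2, 10^38 ≡ 16·4·16: 16·4 = 64 ≡ 22, then 22·16 = 352 ≡ 16. So 10^38 ≡ 16 (mod 42).
So ψ(4) = ψ(10) = 16 while 4 ≠ 10, hence ψ is not injective, hence not bijective.
Since ψ is not bijective, we determine |image(ψ)|. Computing x^38 mod 42 for each x (by repeated squaring, reducing mod 42 at every step), the values ψ(0), ψ(1), …, ψ(41) are: 0, 1, 4, 9, 16, 25, 36, 7, 22, 39, 16, 37, 18, 1, 28, 15, 4, 37, 30, 25, 22, 21, 22, 25, 30, 37, 4, 15, 28, 1, 18, 37, 16, 39, 22, 7, 36, 25, 16, 9, 4, 1.
The distinct values are {0, 1, 4, 7, 9, 15, 16, 18, 21, 22, 25, 28, 30, 36, 37, 39}; there are 16 of them.

16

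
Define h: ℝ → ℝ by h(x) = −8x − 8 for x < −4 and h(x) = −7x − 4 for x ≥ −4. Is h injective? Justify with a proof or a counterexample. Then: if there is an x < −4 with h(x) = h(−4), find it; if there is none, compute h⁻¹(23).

Both pieces are strictly decreasing (slopes −8 and −7), so each is injective on its own interval.
The left piece maps (−∞, −4) onto (24, ∞); the right piece maps [−4, ∞) onto (−∞, 24].
These images are disjoint, so no value is attained by both pieces. Hence h is injective.
Because the two images are disjoint, no x < −4 has h(x) = h(−4), so we compute h⁻¹(23): 23 lies in (−∞, 24], so solve −7x − 4 = 23: x = (23 + 4)/(−7) = −27/7.

-27/7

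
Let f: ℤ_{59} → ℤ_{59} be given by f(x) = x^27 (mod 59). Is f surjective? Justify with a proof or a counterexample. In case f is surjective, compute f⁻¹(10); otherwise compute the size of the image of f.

42

Since 59 is prime, the nonzero elements of ℤ_{59} form a cyclic group of order 58.
As gcd(27, 58) = 1, raising to the 27th power is a bijection on this group: if a^27 ≡ b^27 then (ab^{−1})^27 = 1, and the only element of order dividing gcd(27, 58) = 1 is 1, so a = b.
With f(0) = 0 this makes f injective on all of ℤ_{59}, hence bijective (finite equal-size domain and codomain). In particular f is surjective.
Since f is surjective, we find the preimage of 10. The inverse of x ↦ x^27 on (ℤ_{59})^× is x ↦ x^43, because 27·43 = 1161 = 20·58 + 1 ≡ 1 (mod 58) and x^{58} = 1 for x ≠ 0 (Fermat). So f⁻¹(10) = 10^43 mod 59.
Repeated squaring mod 59: 10^1 ≡ 10, 10^2 ≡ 10² = 100 ≡ 41, 10^4 ≡ 41² = 1681 ≡ 29, 10^8 ≡ 29² = 841 ≡ 15, 10^16 ≡ 15² = 225 ≡ 48, 10^32 ≡ 48² = 2304 ≡ 3. Since 43 = 32 + 8 + 2 + 1, 10^43 ≡ 3·15·41·10: 3·15 = 45, then 45·41 = 1845 ≡ 16, then 16·10 = 160 ≡ 42. So 10^43 ≡ 42 (mod 59).
Hence f⁻¹(10) = 42.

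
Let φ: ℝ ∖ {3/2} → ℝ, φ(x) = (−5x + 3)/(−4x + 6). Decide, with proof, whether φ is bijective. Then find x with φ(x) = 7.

If φ(x) = 5/4, cross-multiplying gives −4(−5x + 3) = −5(−4x + 6), which simplifies to −12 = −30 — false.  So 5/4 has no preimage and φ is not surjective.
Thus φ is not bijective.
Solving φ(x) = 7: cross-multiplying gives −5x + 3 = 7(−4x + 6), which rearranges to 23x = 39, so x = 39/23.

39/23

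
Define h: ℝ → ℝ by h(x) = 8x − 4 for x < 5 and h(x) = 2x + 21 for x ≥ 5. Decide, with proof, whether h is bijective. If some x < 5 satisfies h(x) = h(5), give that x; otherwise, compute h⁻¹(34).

35/8

Both pieces are strictly increasing (slopes 8 and 2), so each is injective on its own interval.
The left piece maps (−∞, 5) onto (−∞, 36); the right piece maps [5, ∞) onto [31, ∞).
These images overlap. In particular h(5) = 31 (right piece), and solving 8x − 4 = 31 on the left piece gives x = 35/8 < 5.
So h(35/8) = h(5) with 35/8 ≠ 5, and h is not injective, hence not bijective. This x = 35/8 is the requested value below 5.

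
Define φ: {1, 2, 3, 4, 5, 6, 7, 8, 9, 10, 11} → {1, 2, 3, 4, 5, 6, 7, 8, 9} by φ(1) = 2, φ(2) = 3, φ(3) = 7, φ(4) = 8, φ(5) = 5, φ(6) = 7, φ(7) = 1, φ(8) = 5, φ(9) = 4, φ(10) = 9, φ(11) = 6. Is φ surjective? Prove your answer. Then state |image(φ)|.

9

Every element of the codomain has a preimage: 1 = φ(7), 2 = φ(1), 3 = φ(2), 4 = φ(9), 5 = φ(5), 6 = φ(11), 7 = φ(3), 8 = φ(4), 9 = φ(10).
Thus φ is surjective.
The image of φ is {1, 2, 3, 4, 5, 6, 7, 8, 9}, which has 9 elements.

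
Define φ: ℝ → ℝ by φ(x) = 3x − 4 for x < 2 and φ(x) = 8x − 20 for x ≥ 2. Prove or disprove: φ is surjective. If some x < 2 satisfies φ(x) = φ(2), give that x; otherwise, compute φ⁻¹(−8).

Both pieces are strictly increasing (slopes 3 and 8), so each is injective on its own interval.
The left piece maps (−∞, 2) onto (−∞, 2); the right piece maps [2, ∞) onto [−4, ∞).
The union (−∞, 2) ∪ [−4, ∞) covers ℝ, so φ is surjective.
For the follow-up: the images overlap, so an x < 2 with φ(x) = φ(2) exists. φ(2) = −4; solving 3x − 4 = −4 for x < 2 gives x = (−4 + 4)/3 = 0.

0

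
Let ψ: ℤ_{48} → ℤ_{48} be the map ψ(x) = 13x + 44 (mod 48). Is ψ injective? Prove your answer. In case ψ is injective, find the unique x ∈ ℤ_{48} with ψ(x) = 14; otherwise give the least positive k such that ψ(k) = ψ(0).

By definition, ψ is injective when ψ(s) = ψ(t) forces s = t.
If ψ(s) = ψ(t), then 13s ≡ 13t (mod 48). Because gcd(13, 48) = 1, we may cancel 13 to get s ≡ t (mod 48).
Therefore ψ is injective.
We now compute 13⁻¹ mod 48 explicitly. Euclid's algorithm: 48 = 3·13 + 9, 13 = 1·9 + 4, 9 = 2·4 + 1; back-substituting gives 1 = 37·13 − 10·48, so 13⁻¹ ≡ 37 (mod 48).
Since ψ is injective, we find ψ⁻¹(14): we need 13x ≡ 14 − 44 ≡ 18 (mod 48). Using 13⁻¹ = 37: x ≡ 37·18 = 666 = 13·48 + 42, so x = 42.
Check: ψ(42) = 13·42 + 44 = 590 = 12·48 + 14 ≡ 14 (mod 48).

42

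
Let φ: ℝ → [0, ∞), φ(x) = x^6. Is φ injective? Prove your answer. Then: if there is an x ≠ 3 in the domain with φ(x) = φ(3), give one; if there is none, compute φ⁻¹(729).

φ(3) = 729 = (−3)^6 = φ(−3) (since 6 is even), with 3 ≠ −3. So φ is not injective.
For the follow-up, such an x exists: taking x = −3 ∈ ℝ gives φ(−3) = 729 = φ(3) with −3 ≠ 3.

-3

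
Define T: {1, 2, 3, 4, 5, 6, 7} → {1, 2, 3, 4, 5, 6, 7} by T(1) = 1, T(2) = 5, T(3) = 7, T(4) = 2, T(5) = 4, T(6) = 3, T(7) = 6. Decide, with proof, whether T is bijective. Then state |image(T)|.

7

The values 1, 5, 7, 2, 4, 3, 6 are a permutation of {1, 2, 3, 4, 5, 6, 7}: each element appears exactly once.
So T is injective and surjective, hence bijective.
The image of T is {1, 2, 3, 4, 5, 6, 7}, which has 7 elements.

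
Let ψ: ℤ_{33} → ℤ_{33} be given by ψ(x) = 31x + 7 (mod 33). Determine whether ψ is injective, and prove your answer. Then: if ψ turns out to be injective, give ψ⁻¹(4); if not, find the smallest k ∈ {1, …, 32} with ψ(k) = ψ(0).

If ψ(u) = ψ(v), then 31u ≡ 31v (mod 33). Because gcd(31, 33) = 1, we may cancel 31 to get u ≡ v (mod 33).
Hence ψ is injective.
We now compute 31⁻¹ mod 33 explicitly. Euclid's algorithm: 33 = 1·31 + 2, 31 = 15·2 + 1; back-substituting gives 1 = 16·31 − 15·33, so 31⁻¹ ≡ 16 (mod 33).
Since ψ is injective, we compute ψ⁻¹(4): solve 31x + 7 ≡ 4 (mod 33), i.e. 31x ≡ 30 (mod 33).
Multiplying by 31⁻¹ = 16 gives x ≡ 16·30 = 480 = 14·33 + 18 ≡ 18 (mod 33).
Check: ψ(18) = 31·18 + 7 = 565 = 17·33 + 4 ≡ 4 (mod 33).

18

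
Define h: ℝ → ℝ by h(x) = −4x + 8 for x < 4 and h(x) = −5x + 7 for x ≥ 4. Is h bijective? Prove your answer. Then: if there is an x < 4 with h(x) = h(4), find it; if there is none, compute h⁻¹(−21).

Both pieces are strictly decreasing (slopes −4 and −5), so each is injective on its own interval.
The left piece maps (−∞, 4) onto (−8, ∞); the right piece maps [4, ∞) onto (−∞, −13].
The images leave a gap (−8 has no preimage), so h is not surjective, hence not bijective.
Because the two images are disjoint, no x < 4 has h(x) = h(4), so we compute h⁻¹(−21): −21 lies in (−∞, −13], so solve −5x + 7 = −21: x = (−21 − 7)/(−5) = 28/5.

28/5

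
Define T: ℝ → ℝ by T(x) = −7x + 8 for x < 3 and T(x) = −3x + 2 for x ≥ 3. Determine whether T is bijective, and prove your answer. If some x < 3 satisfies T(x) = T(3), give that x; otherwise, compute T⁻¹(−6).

15/7

Both pieces are strictly decreasing (slopes −7 and −3), so each is injective on its own interval.
The left piece maps (−∞, 3) onto (−13, ∞); the right piece maps [3, ∞) onto (−∞, −7].
These images overlap. In particular T(3) = −7 (right piece), and solving −7x + 8 = −7 on the left piece gives x = 15/7 < 3.
So T(15/7) = T(3) with 15/7 ≠ 3, and T is not injective, hence not bijective. This x = 15/7 is the requested value below 3.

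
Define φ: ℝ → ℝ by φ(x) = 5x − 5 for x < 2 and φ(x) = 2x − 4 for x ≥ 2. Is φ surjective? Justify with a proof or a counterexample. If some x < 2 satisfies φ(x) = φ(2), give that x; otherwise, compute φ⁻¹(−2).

Both pieces are strictly increasing (slopes 5 and 2), so each is injective on its own interval.
The left piece maps (−∞, 2) onto (−∞, 5); the right piece maps [2, ∞) onto [0, ∞).
The union (−∞, 5) ∪ [0, ∞) covers ℝ, so φ is surjective.
For the follow-up: the images overlap, so an x < 2 with φ(x) = φ(2) exists. φ(2) = 0; solving 5x − 5 = 0 for x < 2 gives x = (0 + 5)/5 = 1.

1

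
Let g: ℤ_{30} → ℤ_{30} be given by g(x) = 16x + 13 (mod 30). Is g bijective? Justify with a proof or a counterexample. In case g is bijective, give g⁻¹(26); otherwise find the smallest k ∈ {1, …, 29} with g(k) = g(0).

15

Recall: g is injective when g(u) = g(v) forces u = v.
We have gcd(16, 30) = 2 > 1. Taking u = 0 and v = 15: g(0) = 13 and g(15) = 16·15 + 13 = 253 ≡ 13 (mod 30).
So g(0) = g(15) while 0 ≠ 15, therefore g is not injective, hence not bijective.
Since g is not bijective, we find the least positive k with g(k) = g(0): this means 16k ≡ 0 (mod 30), i.e. 30 ∣ 16k. Since gcd(16, 30) = 2, dividing through by 2 this holds exactly when 15 ∣ 8k, and as gcd(8, 15) = 1, exactly when 15 ∣ k.
The smallest positive such k is 15.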